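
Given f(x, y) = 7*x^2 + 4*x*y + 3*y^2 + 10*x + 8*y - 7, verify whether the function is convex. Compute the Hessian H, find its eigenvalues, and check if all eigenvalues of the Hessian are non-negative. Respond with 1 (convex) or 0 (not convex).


The Hessian of f(x,y) = 7*x^2 + 4*x*y + 3*y^2 + 10*x + 8*y - 7 is:
H = [[14, 4], [4, 6]]
Trace = 14 + 6 = 20
Determinant = 14*6 - (4)^2 = 68
Discriminant = (20)^2 - 4*68 = 128.0
Eigenvalues: lambda_1 = 4.3431, lambda_2 = 15.6569
The function is convex.

1


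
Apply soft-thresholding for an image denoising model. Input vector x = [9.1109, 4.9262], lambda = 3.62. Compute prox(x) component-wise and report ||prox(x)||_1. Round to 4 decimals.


Soft-thresholding with lambda = 3.62:
prox(9.1109) = sign(9.1109)*max(|9.1109| - 3.62, 0) = 5.4909
prox(4.9262) = sign(4.9262)*max(|4.9262| - 3.62, 0) = 1.3062
prox(x) = [5.4909, 1.3062]
||prox(x)||_1 = 5.4909 + 1.3062 = 6.7971


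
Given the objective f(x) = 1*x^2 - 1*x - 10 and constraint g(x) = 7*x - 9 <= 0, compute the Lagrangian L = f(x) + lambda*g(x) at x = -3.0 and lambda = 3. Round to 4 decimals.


Step 1: Evaluate f(x).
f(-3.0) = 1*(-3.0)^2 - 1*(-3.0) - 10 = 2.0
Step 2: Evaluate g(x).
g(-3.0) = 7*-3.0 - 9 = -30.0
Step 3: Compute Lagrangian.
L = 2.0 + 3*-30.0 = -88.0


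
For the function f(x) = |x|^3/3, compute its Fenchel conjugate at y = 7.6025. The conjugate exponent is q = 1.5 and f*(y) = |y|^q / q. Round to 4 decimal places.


The conjugate exponent q satisfies 1/p + 1/q = 1.
p = 3, so q = 3/(3 - 1) = 1.5
|y|^q = 7.6025^1.5 = 20.9621
f*(7.6025) = 20.9621 / 1.5 = 13.9747


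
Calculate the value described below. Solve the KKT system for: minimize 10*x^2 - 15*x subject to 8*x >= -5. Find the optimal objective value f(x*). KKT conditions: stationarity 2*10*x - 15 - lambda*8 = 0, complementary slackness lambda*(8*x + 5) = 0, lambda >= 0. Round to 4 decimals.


Step 1: Try lambda = 0 (constraint inactive).
Stationarity: 2*10*x - 15 = 0
x* = 15/(2*10) = 0.75
Check constraint: 8*0.75 = 6.0 >= -5 -- satisfied.
Step 2: Compute optimal value.
f(x*) = 10*0.75^2 - 15*0.75 = -5.625


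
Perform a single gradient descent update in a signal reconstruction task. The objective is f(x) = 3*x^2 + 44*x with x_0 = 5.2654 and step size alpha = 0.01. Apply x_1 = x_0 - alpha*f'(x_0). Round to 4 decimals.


We compute the gradient at x_0 and apply the update.
f'(x) = 6*x + 44
f'(5.2654) = 6*5.2654 + 44 = 75.5924
x_1 = 5.2654 - 0.01*75.5924 = 4.5095


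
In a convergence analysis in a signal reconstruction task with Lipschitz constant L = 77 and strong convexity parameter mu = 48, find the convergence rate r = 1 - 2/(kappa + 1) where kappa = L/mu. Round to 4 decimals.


Step 1: Compute the condition number.
kappa = L/mu = 77/48 = 1.6042
Step 2: Compute the convergence rate.
r = 1 - 2/(kappa + 1) = 1 - 2*mu/(L + mu) = (L - mu)/(L + mu) = 29/125 = 0.232


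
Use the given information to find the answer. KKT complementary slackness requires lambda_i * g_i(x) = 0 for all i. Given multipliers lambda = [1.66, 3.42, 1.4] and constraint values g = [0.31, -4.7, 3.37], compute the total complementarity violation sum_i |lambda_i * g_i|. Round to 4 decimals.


KKT complementary slackness check:
lambda_1 * g_1 = 1.66 * 0.31 = 0.5146
lambda_2 * g_2 = 3.42 * -4.7 = -16.074
lambda_3 * g_3 = 1.4 * 3.37 = 4.718
Total violation = 0.5146 + 16.074 + 4.718 = 21.3066


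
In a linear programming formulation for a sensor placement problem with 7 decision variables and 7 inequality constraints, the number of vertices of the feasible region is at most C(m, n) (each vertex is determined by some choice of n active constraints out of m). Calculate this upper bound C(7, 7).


Each vertex corresponds to some choice of n active constraints out of m, so the number of vertices is at most C(m, n) = m! / (n!(m-n)!).
m = 7, n = 7
Numerator: 7 * 6 * 5 * 4 * 3 * 2 * 1
Denominator: 7! = 5040
C(7, 7) = 1


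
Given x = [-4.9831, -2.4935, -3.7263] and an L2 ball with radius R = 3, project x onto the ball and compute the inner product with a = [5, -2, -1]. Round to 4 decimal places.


Step 1: Compute ||x|| (intermediates to 6 decimals).
||x|| = sqrt((-4.9831)^2 + (-2.4935)^2 + (-3.7263)^2) = 6.703293
Step 2: Project.
Since ||x|| > R, scale = R/||x|| = 3/6.703293 = 0.447541, proj(x) = scale * x
proj(x) = [-2.230142, -1.115943, -1.667672]
Step 3: Dot product.
a^T * proj(x) = 5*(-2.230142) - 2*(-1.115943) - 1*(-1.667672) = -7.2512


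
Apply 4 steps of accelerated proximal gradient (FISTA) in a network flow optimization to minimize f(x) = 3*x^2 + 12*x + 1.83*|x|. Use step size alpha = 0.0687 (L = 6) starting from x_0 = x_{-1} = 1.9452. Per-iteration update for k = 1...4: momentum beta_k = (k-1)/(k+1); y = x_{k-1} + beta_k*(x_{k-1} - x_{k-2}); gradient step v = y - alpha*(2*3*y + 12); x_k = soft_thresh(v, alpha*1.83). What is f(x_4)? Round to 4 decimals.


FISTA on f(x) = 3*x^2 + 12*x + 1.83*|x|
L = 6, alpha = 0.0687
Iteration 1: beta = 0.0, y = 1.9452 + 0.0*(1.9452 - 1.9452) = 1.9452
  grad(y) = 23.6712, v = y - alpha*grad = 0.319
  prox(v) = soft_thresh(0.319, 0.1257) = 0.1933
Iteration 2: beta = 0.3333, y = 0.1933 + 0.3333*(0.1933 - 1.9452) = -0.3907
  grad(y) = 9.6557, v = y - alpha*grad = -1.0541
  prox(v) = soft_thresh(-1.0541, 0.1257) = -0.9283
Iteration 3: beta = 0.5, y = -0.9283 + 0.5*(-0.9283 - 0.1933) = -1.4891
  grad(y) = 3.0652, v = y - alpha*grad = -1.6997
  prox(v) = soft_thresh(-1.6997, 0.1257) = -1.574
Iteration 4: beta = 0.6, y = -1.574 + 0.6*(-1.574 + 0.9283) = -1.9614
  grad(y) = 0.2317, v = y - alpha*grad = -1.9773
  prox(v) = soft_thresh(-1.9773, 0.1257) = -1.8516
f(x_4) = 3*(-1.8516)^2 + 12*(-1.8516) + 1.83*|-1.8516| = -8.5455


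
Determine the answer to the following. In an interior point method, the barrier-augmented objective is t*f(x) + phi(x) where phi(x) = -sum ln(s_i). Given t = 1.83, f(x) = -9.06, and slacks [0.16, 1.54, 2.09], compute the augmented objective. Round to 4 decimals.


Step 1: Compute log-barrier.
ln values: [-1.8326, 0.4318, 0.7372]
phi = -(-1.8326 + 0.4318 + 0.7372) = 0.6636
Step 2: Compute augmented objective.
t*f(x) = 1.83*-9.06 = -16.5798
Total = -16.5798 + 0.6636 = -15.9162


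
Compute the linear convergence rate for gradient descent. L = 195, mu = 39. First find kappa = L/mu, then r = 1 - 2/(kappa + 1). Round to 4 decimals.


Step 1: Compute the condition number.
kappa = L/mu = 195/39 = 5.0
Step 2: Compute the convergence rate.
r = 1 - 2/(kappa + 1) = 1 - 2*mu/(L + mu) = (L - mu)/(L + mu) = 156/234 = 0.6667


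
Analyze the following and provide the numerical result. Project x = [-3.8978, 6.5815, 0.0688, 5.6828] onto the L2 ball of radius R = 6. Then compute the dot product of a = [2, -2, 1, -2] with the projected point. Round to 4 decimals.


Step 1: Compute ||x|| (intermediates to 6 decimals).
||x|| = sqrt((-3.8978)^2 + 6.5815^2 + 0.0688^2 + 5.6828^2) = 9.52932
Step 2: Project.
Since ||x|| > R, scale = R/||x|| = 6/9.52932 = 0.629636, proj(x) = scale * x
proj(x) = [-2.454195, 4.143949, 0.043319, 3.578095]
Step 3: Dot product.
a^T * proj(x) = 2*(-2.454195) - 2*4.143949 + 1*0.043319 - 2*3.578095 = -20.3092


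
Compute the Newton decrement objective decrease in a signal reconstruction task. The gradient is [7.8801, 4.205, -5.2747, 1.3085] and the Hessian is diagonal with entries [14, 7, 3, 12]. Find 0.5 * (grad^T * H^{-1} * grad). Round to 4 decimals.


Step 1: H is diagonal, so H^(-1) * g = [0.5629, 0.6007, -1.7582, 0.109].
Step 2: g^T H^(-1) g = sum_i g_i^2 / H_ii
  = (7.8801)^2/14 + (4.205)^2/7 + (-5.2747)^2/3 + (1.3085)^2/12
  = 4.4354 + 2.526 + 9.2742 + 0.1427 = 16.3783
Step 3: Objective decrease = 0.5 * g^T H^(-1) g = 8.1891


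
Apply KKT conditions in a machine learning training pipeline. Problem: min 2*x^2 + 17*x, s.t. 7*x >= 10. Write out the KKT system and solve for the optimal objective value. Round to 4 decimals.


Step 1: Try lambda = 0 (constraint inactive).
x_unc = -17/(2*2) = -4.25
Check: 7*-4.25 = -29.75 < 10 -- violated!
Step 2: Constraint must be active: 7*x = 10
x* = 10/7 = 1.4286 (rounded; the exact value 10/7 is used below)
lambda = (2*2*(10/7) + 17)/7 = 3.2449
Step 3: Compute optimal value.
f(x*) = 2*(10/7)^2 + 17*(10/7) = 28.3673


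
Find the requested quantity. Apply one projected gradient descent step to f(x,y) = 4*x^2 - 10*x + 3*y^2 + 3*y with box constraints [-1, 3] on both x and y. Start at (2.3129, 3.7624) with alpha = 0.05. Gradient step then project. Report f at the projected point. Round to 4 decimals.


Step 1: Compute gradient at (2.3129, 3.7624).
grad_x = 2*4*2.3129 - 10 = 8.5032
grad_y = 2*3*3.7624 + 3 = 25.5744
Step 2: Gradient step.
x_raw = 2.3129 - 0.05*8.5032 = 1.8877
y_raw = 3.7624 - 0.05*25.5744 = 2.4837
Step 3: Project onto [-1, 3].
x_proj = clip(1.8877) = 1.8877
y_proj = clip(2.4837) = 2.4837
Step 4: Evaluate f.
f(1.8877, 2.4837) = 21.3339


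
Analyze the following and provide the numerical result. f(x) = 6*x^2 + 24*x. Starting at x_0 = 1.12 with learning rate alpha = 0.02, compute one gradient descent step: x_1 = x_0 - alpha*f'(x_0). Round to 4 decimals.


We compute the gradient at x_0 and apply the update.
f'(x) = 12*x + 24
f'(1.12) = 12*1.12 + 24 = 37.44
x_1 = 1.12 - 0.02*37.44 = 0.3712


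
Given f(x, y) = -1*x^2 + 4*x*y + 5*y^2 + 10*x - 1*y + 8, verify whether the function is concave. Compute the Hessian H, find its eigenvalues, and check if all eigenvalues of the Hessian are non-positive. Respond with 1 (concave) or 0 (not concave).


The Hessian of f(x,y) = -1*x^2 + 4*x*y + 5*y^2 + 10*x - 1*y + 8 is:
H = [[-2, 4], [4, 10]]
Trace = -2 + 10 = 8
Determinant = -2*10 - (4)^2 = -36
Discriminant = (8)^2 - 4*-36 = 208.0
Eigenvalues: lambda_1 = -3.2111, lambda_2 = 11.2111
The function is not concave.

0


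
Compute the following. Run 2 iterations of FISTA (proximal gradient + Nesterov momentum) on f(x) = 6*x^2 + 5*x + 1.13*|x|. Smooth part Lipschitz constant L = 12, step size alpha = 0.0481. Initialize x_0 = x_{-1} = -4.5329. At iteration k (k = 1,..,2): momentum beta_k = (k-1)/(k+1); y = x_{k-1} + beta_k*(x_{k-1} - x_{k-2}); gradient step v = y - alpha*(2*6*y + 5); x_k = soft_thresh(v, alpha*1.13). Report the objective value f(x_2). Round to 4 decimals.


FISTA on f(x) = 6*x^2 + 5*x + 1.13*|x|
L = 12, alpha = 0.0481
Iteration 1: beta = 0.0, y = -4.5329 + 0.0*(-4.5329 + 4.5329) = -4.5329
  grad(y) = -49.3948, v = y - alpha*grad = -2.157
  prox(v) = soft_thresh(-2.157, 0.0544) = -2.1027
Iteration 2: beta = 0.3333, y = -2.1027 + 0.3333*(-2.1027 + 4.5329) = -1.2926
  grad(y) = -10.5109, v = y - alpha*grad = -0.787
  prox(v) = soft_thresh(-0.787, 0.0544) = -0.7326
f(x_2) = 6*(-0.7326)^2 + 5*(-0.7326) + 1.13*|-0.7326| = 0.3853


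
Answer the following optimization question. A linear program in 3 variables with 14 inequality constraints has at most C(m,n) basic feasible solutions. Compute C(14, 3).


Each vertex corresponds to some choice of n active constraints out of m, so the number of vertices is at most C(m, n) = m! / (n!(m-n)!).
m = 14, n = 3
Numerator: 14 * 13 * 12
Denominator: 3! = 6
C(14, 3) = 364


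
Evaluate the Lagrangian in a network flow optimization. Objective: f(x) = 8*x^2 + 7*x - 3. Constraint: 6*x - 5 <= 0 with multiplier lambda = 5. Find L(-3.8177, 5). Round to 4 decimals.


Step 1: Evaluate f(x).
f(-3.8177) = 8*(-3.8177)^2 + 7*(-3.8177) - 3 = 86.8748
Step 2: Evaluate g(x).
g(-3.8177) = 6*-3.8177 - 5 = -27.9062
Step 3: Compute Lagrangian.
L = 86.8748 + 5*-27.9062 = -52.6562


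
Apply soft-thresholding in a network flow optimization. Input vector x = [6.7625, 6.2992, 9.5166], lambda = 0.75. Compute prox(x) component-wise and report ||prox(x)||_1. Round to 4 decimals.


Soft-thresholding with lambda = 0.75:
prox(6.7625) = sign(6.7625)*max(|6.7625| - 0.75, 0) = 6.0125
prox(6.2992) = sign(6.2992)*max(|6.2992| - 0.75, 0) = 5.5492
prox(9.5166) = sign(9.5166)*max(|9.5166| - 0.75, 0) = 8.7666
prox(x) = [6.0125, 5.5492, 8.7666]
||prox(x)||_1 = 6.0125 + 5.5492 + 8.7666 = 20.3283


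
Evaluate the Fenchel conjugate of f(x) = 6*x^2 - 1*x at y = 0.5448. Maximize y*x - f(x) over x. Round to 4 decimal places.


f*(y) = sup_x {y*x - a*x^2 - b*x} = sup_x {(y-b)*x - a*x^2}
FOC: (y - b) - 2a*x = 0 => x* = (y - b)/(2a)
x* = (0.5448 + 1)/(2*6) = 0.1287
f*(0.5448) = (y-b)^2/(4a) = (0.5448 + 1)^2/(4*6)
= 2.3864/24 = 0.0994


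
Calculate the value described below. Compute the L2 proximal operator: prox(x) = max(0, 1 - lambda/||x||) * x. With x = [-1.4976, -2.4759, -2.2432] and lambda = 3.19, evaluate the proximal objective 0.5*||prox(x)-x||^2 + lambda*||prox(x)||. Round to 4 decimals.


Step 1: Compute ||x||.
||x|| = 3.6613
Step 2: Compute scaling factor.
scale = max(0, 1 - 3.19/3.6613) = 0.1287
Step 3: prox(x) = [-0.1928, -0.3187, -0.2887]
||prox(x)|| = 0.4713
Step 4: Proximal objective.
0.5*||prox-x||^2 = 5.0881
lambda*||prox|| = 1.5034
Total = 6.5914


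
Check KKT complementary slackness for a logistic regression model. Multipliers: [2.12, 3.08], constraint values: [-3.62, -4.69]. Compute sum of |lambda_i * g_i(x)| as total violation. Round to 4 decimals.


KKT complementary slackness check:
lambda_1 * g_1 = 2.12 * -3.62 = -7.6744
lambda_2 * g_2 = 3.08 * -4.69 = -14.4452
Total violation = 7.6744 + 14.4452 = 22.1196


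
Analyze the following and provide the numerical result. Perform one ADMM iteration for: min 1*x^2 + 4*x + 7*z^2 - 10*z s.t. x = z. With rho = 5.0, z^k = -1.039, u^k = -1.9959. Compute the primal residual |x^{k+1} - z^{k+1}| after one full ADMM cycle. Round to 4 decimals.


ADMM iteration with rho = 5.0, z^k = -1.039, u^k = -1.9959
Step 1: x-update.
Minimize 1*x^2 + 4*x + (5.0/2)*(x + 1.039 - 1.9959)^2
FOC: (2*1 + 5.0)*x = -4 + 5.0*(-1.039 + 1.9959)
x^{k+1} = 0.1121
Step 2: z-update.
Minimize 7*z^2 - 10*z + (5.0/2)*(0.1121 - z - 1.9959)^2
FOC: (2*7 + 5.0)*z = 10 + 5.0*(0.1121 - 1.9959)
z^{k+1} = 0.0306
Step 3: u-update.
u^{k+1} = -1.9959 + 0.1121 - 0.0306 = -1.9144
Step 4: Primal residual = |0.1121 - 0.0306| = 0.0815


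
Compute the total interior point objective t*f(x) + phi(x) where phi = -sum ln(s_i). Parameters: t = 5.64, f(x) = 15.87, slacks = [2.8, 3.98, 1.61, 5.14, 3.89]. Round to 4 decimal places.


Step 1: Compute log-barrier.
ln values: [1.0296, 1.3813, 0.4762, 1.6371, 1.3584]
phi = -(1.0296 + 1.3813 + 0.4762 + 1.6371 + 1.3584) = -5.8826
Step 2: Compute augmented objective.
t*f(x) = 5.64*15.87 = 89.5068
Total = 89.5068 - 5.8826 = 83.6242


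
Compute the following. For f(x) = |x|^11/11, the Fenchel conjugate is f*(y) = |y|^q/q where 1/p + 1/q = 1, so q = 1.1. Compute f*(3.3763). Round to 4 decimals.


The conjugate exponent q satisfies 1/p + 1/q = 1.
p = 11, so q = 11/(11 - 1) = 1.1
|y|^q = 3.3763^1.1 = 3.8132
f*(3.3763) = 3.8132 / 1.1 = 3.4665


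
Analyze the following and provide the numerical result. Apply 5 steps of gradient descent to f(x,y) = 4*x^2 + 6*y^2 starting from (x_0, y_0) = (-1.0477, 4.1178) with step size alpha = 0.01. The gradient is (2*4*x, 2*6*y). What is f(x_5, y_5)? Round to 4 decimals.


Gradient descent on f(x,y) = 4*x^2 + 6*y^2.
Starting point: (-1.0477, 4.1178), alpha = 0.01
Step 1: grad_x = 2*4*-1.0477 = -8.3816, grad_y = 2*6*4.1178 = 49.4136
  x_1 = -1.0477 - 0.01*-8.3816 = -0.9639
  y_1 = 4.1178 - 0.01*49.4136 = 3.6237
Step 2: grad_x = 2*4*-0.9639 = -7.7111, grad_y = 2*6*3.6237 = 43.484
  x_2 = -0.9639 - 0.01*-7.7111 = -0.8868
  y_2 = 3.6237 - 0.01*43.484 = 3.1888
Step 3: grad_x = 2*4*-0.8868 = -7.0942, grad_y = 2*6*3.1888 = 38.2659
  x_3 = -0.8868 - 0.01*-7.0942 = -0.8158
  y_3 = 3.1888 - 0.01*38.2659 = 2.8062
Step 4: grad_x = 2*4*-0.8158 = -6.5267, grad_y = 2*6*2.8062 = 33.674
  x_4 = -0.8158 - 0.01*-6.5267 = -0.7506
  y_4 = 2.8062 - 0.01*33.674 = 2.4694
Step 5: grad_x = 2*4*-0.7506 = -6.0045, grad_y = 2*6*2.4694 = 29.6331
  x_5 = -0.7506 - 0.01*-6.0045 = -0.6905
  y_5 = 2.4694 - 0.01*29.6331 = 2.1731
f(-0.6905, 2.1731) = 4*(-0.6905)^2 + 6*2.1731^2 = 30.2413


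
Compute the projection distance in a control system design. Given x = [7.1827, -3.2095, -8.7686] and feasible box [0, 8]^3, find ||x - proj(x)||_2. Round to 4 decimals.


Project each component onto [0, 8].
clip(7.1827) = 7.1827, clip(-3.2095) = 0.0, clip(-8.7686) = 0.0
Projection = [7.1827, 0.0, 0.0]
Squared diffs: [0.0, 10.3009, 76.8883]
Distance = sqrt(87.1892) = 9.3375


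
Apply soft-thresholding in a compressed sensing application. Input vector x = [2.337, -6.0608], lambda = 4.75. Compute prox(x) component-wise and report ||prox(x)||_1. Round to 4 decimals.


Soft-thresholding with lambda = 4.75:
prox(2.337) = sign(2.337)*max(|2.337| - 4.75, 0) = 0.0
prox(-6.0608) = sign(-6.0608)*max(|-6.0608| - 4.75, 0) = -1.3108
prox(x) = [0.0, -1.3108]
||prox(x)||_1 = 0.0 + 1.3108 = 1.3108


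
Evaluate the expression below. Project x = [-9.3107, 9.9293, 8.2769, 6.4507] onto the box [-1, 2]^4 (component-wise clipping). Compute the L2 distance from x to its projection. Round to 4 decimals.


Project each component onto [-1, 2].
clip(-9.3107) = -1.0, clip(9.9293) = 2.0, clip(8.2769) = 2.0, clip(6.4507) = 2.0
Projection = [-1.0, 2.0, 2.0, 2.0]
Squared diffs: [69.0677, 62.8738, 39.3995, 19.8087]
Distance = sqrt(191.1497) = 13.8257


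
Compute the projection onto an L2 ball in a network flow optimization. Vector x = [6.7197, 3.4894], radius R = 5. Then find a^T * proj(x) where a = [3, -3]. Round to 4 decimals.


Step 1: Compute ||x|| (intermediates to 6 decimals).
||x|| = sqrt(6.7197^2 + 3.4894^2) = 7.571676
Step 2: Project.
Since ||x|| > R, scale = R/||x|| = 5/7.571676 = 0.660356, proj(x) = scale * x
proj(x) = [4.437394, 2.304246]
Step 3: Dot product.
a^T * proj(x) = 3*4.437394 - 3*2.304246 = 6.3994


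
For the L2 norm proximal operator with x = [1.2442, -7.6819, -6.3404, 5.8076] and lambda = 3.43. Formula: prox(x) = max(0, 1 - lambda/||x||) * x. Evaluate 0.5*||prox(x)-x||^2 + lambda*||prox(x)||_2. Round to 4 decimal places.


Step 1: Compute ||x||.
||x|| = 11.5969
Step 2: Compute scaling factor.
scale = max(0, 1 - 3.43/11.5969) = 0.7042
Step 3: prox(x) = [0.8762, -5.4098, -4.4651, 4.0899]
||prox(x)|| = 8.1669
Step 4: Proximal objective.
0.5*||prox-x||^2 = 5.8825
lambda*||prox|| = 28.0125
Total = 33.895


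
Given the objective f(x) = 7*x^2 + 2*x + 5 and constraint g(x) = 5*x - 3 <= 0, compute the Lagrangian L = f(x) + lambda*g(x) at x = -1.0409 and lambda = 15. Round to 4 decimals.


Step 1: Evaluate f(x).
f(-1.0409) = 7*(-1.0409)^2 + 2*(-1.0409) + 5 = 10.5025
Step 2: Evaluate g(x).
g(-1.0409) = 5*-1.0409 - 3 = -8.2045
Step 3: Compute Lagrangian.
L = 10.5025 + 15*-8.2045 = -112.565


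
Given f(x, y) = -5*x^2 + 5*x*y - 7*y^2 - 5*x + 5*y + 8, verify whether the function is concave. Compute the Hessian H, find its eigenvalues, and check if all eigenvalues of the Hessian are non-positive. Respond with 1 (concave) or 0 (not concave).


The Hessian of f(x,y) = -5*x^2 + 5*x*y - 7*y^2 - 5*x + 5*y + 8 is:
H = [[-10, 5], [5, -14]]
Trace = -10 - 14 = -24
Determinant = -10*-14 - (5)^2 = 115
Discriminant = (-24)^2 - 4*115 = 116.0
Eigenvalues: lambda_1 = -17.3852, lambda_2 = -6.6148
The function is concave.

1


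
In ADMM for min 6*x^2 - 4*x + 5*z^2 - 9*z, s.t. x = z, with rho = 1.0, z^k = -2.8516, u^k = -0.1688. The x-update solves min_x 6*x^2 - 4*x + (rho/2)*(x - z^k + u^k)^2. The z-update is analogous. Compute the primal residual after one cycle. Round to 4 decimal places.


ADMM iteration with rho = 1.0, z^k = -2.8516, u^k = -0.1688
Step 1: x-update.
Minimize 6*x^2 - 4*x + (1.0/2)*(x + 2.8516 - 0.1688)^2
FOC: (2*6 + 1.0)*x = 4 + 1.0*(-2.8516 + 0.1688)
x^{k+1} = 0.1013
Step 2: z-update.
Minimize 5*z^2 - 9*z + (1.0/2)*(0.1013 - z - 0.1688)^2
FOC: (2*5 + 1.0)*z = 9 + 1.0*(0.1013 - 0.1688)
z^{k+1} = 0.812
Step 3: u-update.
u^{k+1} = -0.1688 + 0.1013 - 0.812 = -0.8795
Step 4: Primal residual = |0.1013 - 0.812| = 0.7107


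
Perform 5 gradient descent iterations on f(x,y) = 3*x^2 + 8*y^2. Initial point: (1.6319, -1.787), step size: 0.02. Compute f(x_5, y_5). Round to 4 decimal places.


Gradient descent on f(x,y) = 3*x^2 + 8*y^2.
Starting point: (1.6319, -1.787), alpha = 0.02
Step 1: grad_x = 2*3*1.6319 = 9.7914, grad_y = 2*8*-1.787 = -28.592
  x_1 = 1.6319 - 0.02*9.7914 = 1.4361
  y_1 = -1.787 - 0.02*-28.592 = -1.2152
Step 2: grad_x = 2*3*1.4361 = 8.6164, grad_y = 2*8*-1.2152 = -19.4426
  x_2 = 1.4361 - 0.02*8.6164 = 1.2637
  y_2 = -1.2152 - 0.02*-19.4426 = -0.8263
Step 3: grad_x = 2*3*1.2637 = 7.5825, grad_y = 2*8*-0.8263 = -13.2209
  x_3 = 1.2637 - 0.02*7.5825 = 1.1121
  y_3 = -0.8263 - 0.02*-13.2209 = -0.5619
Step 4: grad_x = 2*3*1.1121 = 6.6726, grad_y = 2*8*-0.5619 = -8.9902
  x_4 = 1.1121 - 0.02*6.6726 = 0.9786
  y_4 = -0.5619 - 0.02*-8.9902 = -0.3821
Step 5: grad_x = 2*3*0.9786 = 5.8719, grad_y = 2*8*-0.3821 = -6.1134
  x_5 = 0.9786 - 0.02*5.8719 = 0.8612
  y_5 = -0.3821 - 0.02*-6.1134 = -0.2598
f(0.8612, -0.2598) = 3*0.8612^2 + 8*(-0.2598)^2 = 2.7651


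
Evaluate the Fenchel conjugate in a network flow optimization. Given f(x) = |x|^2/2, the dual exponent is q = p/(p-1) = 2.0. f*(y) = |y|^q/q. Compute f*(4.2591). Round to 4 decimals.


The conjugate exponent q satisfies 1/p + 1/q = 1.
p = 2, so q = 2/(2 - 1) = 2.0
|y|^q = 4.2591^2.0 = 18.1399
f*(4.2591) = 18.1399 / 2.0 = 9.07


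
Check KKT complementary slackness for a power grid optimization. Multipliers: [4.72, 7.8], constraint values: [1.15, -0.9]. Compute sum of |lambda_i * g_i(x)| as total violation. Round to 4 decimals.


KKT complementary slackness check:
lambda_1 * g_1 = 4.72 * 1.15 = 5.428
lambda_2 * g_2 = 7.8 * -0.9 = -7.02
Total violation = 5.428 + 7.02 = 12.448


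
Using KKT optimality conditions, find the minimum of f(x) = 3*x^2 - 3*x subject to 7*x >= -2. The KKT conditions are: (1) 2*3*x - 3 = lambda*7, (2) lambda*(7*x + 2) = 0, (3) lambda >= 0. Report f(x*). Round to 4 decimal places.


Step 1: Try lambda = 0 (constraint inactive).
Stationarity: 2*3*x - 3 = 0
x* = 3/(2*3) = 0.5
Check constraint: 7*0.5 = 3.5 >= -2 -- satisfied.
Step 2: Compute optimal value.
f(x*) = 3*0.5^2 - 3*0.5 = -0.75


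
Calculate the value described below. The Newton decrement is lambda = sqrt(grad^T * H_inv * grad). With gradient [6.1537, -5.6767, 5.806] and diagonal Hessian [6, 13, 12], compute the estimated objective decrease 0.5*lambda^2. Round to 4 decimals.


Step 1: H is diagonal, so H^(-1) * g = [1.0256, -0.4367, 0.4838].
Step 2: g^T H^(-1) g = sum_i g_i^2 / H_ii
  = (6.1537)^2/6 + (-5.6767)^2/13 + (5.806)^2/12
  = 6.3113 + 2.4788 + 2.8091 = 11.5993
Step 3: Objective decrease = 0.5 * g^T H^(-1) g = 5.7997


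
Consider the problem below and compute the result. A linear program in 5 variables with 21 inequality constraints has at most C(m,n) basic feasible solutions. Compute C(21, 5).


Each vertex corresponds to some choice of n active constraints out of m, so the number of vertices is at most C(m, n) = m! / (n!(m-n)!).
m = 21, n = 5
Numerator: 21 * 20 * 19 * 18 * 17
Denominator: 5! = 120
C(21, 5) = 20349


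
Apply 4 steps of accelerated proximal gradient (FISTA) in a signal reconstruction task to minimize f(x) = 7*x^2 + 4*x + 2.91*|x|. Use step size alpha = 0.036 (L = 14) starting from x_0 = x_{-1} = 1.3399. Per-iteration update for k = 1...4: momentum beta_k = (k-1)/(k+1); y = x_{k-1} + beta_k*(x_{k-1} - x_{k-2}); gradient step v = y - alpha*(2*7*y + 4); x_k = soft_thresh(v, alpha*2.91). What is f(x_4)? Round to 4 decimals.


FISTA on f(x) = 7*x^2 + 4*x + 2.91*|x|
L = 14, alpha = 0.036
Iteration 1: beta = 0.0, y = 1.3399 + 0.0*(1.3399 - 1.3399) = 1.3399
  grad(y) = 22.7586, v = y - alpha*grad = 0.5206
  prox(v) = soft_thresh(0.5206, 0.1048) = 0.4158
Iteration 2: beta = 0.3333, y = 0.4158 + 0.3333*(0.4158 - 1.3399) = 0.1078
  grad(y) = 5.5093, v = y - alpha*grad = -0.0905
  prox(v) = soft_thresh(-0.0905, 0.1048) = 0.0
Iteration 3: beta = 0.5, y = 0.0 + 0.5*(0.0 - 0.4158) = -0.2079
  grad(y) = 1.0892, v = y - alpha*grad = -0.2471
  prox(v) = soft_thresh(-0.2471, 0.1048) = -0.1424
Iteration 4: beta = 0.6, y = -0.1424 + 0.6*(-0.1424 - 0.0) = -0.2278
  grad(y) = 0.811, v = y - alpha*grad = -0.257
  prox(v) = soft_thresh(-0.257, 0.1048) = -0.1522
f(x_4) = 7*(-0.1522)^2 + 4*(-0.1522) + 2.91*|-0.1522| = -0.0037


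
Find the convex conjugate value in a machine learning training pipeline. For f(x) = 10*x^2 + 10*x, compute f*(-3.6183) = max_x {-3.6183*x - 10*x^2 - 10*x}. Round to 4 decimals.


f*(y) = sup_x {y*x - a*x^2 - b*x} = sup_x {(y-b)*x - a*x^2}
FOC: (y - b) - 2a*x = 0 => x* = (y - b)/(2a)
x* = (-3.6183 - 10)/(2*10) = -0.6809
f*(-3.6183) = (y-b)^2/(4a) = (-3.6183 - 10)^2/(4*10)
= 185.4581/40 = 4.6365


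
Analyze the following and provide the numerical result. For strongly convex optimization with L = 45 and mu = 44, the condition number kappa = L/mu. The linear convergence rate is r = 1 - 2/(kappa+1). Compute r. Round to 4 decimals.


Step 1: Compute the condition number.
kappa = L/mu = 45/44 = 1.0227
Step 2: Compute the convergence rate.
r = 1 - 2/(kappa + 1) = 1 - 2*mu/(L + mu) = (L - mu)/(L + mu) = 1/89 = 0.0112


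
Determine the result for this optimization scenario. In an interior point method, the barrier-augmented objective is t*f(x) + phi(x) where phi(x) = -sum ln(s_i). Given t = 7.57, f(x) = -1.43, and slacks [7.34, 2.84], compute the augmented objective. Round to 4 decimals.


Step 1: Compute log-barrier.
ln values: [1.9933, 1.0438]
phi = -(1.9933 + 1.0438) = -3.0371
Step 2: Compute augmented objective.
t*f(x) = 7.57*-1.43 = -10.8251
Total = -10.8251 - 3.0371 = -13.8622


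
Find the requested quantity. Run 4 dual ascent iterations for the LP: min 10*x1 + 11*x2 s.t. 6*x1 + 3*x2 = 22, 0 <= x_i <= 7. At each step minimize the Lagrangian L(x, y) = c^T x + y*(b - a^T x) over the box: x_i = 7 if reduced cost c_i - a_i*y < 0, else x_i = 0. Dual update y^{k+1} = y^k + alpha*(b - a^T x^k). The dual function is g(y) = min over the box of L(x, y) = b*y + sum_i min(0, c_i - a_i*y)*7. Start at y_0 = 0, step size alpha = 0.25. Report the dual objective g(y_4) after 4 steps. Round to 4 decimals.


Dual ascent for LP: min 10*x1 + 11*x2, 6*x1 + 3*x2 = 22, 0 <= x_i <= 7
Step 1: y^k = 0.0, reduced costs: (10.0, 11.0)
  x^k = (0.0, 0.0), subgradient = b - a^T x = 22.0
  y^{k+1} = 0.0 + 0.25*22.0 = 5.5
Step 2: y^k = 5.5, reduced costs: (-23.0, -5.5)
  x^k = (7.0, 7.0), subgradient = b - a^T x = -41.0
  y^{k+1} = 5.5 + 0.25*-41.0 = -4.75
Step 3: y^k = -4.75, reduced costs: (38.5, 25.25)
  x^k = (0.0, 0.0), subgradient = b - a^T x = 22.0
  y^{k+1} = -4.75 + 0.25*22.0 = 0.75
Step 4: y^k = 0.75, reduced costs: (5.5, 8.75)
  x^k = (0.0, 0.0), subgradient = b - a^T x = 22.0
  y^{k+1} = 0.75 + 0.25*22.0 = 6.25
Dual objective at y_4 = 6.25: reduced costs (-27.5, -7.75), box minimizer x = (7.0, 7.0)
g(y_4) = b*y + (c1 - a1*y)*x1 + (c2 - a2*y)*x2 = 22*6.25 + (-27.5)*7.0 + (-7.75)*7.0 = 137.5 - 192.5 - 54.25 = -109.25


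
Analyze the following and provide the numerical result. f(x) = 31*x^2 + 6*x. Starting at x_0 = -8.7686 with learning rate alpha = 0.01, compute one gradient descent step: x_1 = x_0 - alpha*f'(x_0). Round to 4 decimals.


We compute the gradient at x_0 and apply the update.
f'(x) = 62*x + 6
f'(-8.7686) = 62*-8.7686 + 6 = -537.6532
x_1 = -8.7686 - 0.01*-537.6532 = -3.3921


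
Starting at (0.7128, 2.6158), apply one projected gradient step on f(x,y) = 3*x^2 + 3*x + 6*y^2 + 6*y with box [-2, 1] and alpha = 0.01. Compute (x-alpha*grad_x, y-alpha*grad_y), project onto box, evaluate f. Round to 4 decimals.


Step 1: Compute gradient at (0.7128, 2.6158).
grad_x = 2*3*0.7128 + 3 = 7.2768
grad_y = 2*6*2.6158 + 6 = 37.3896
Step 2: Gradient step.
x_raw = 0.7128 - 0.01*7.2768 = 0.64
y_raw = 2.6158 - 0.01*37.3896 = 2.2419
Step 3: Project onto [-2, 1].
x_proj = clip(0.64) = 0.64
y_proj = clip(2.2419) = 1.0
Step 4: Evaluate f.
f(0.64, 1.0) = 15.149


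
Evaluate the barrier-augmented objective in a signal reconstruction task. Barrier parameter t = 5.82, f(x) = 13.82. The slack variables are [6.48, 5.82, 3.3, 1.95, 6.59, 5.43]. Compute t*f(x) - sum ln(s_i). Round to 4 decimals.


Step 1: Compute log-barrier.
ln values: [1.8687, 1.7613, 1.1939, 0.6678, 1.8856, 1.6919]
phi = -(1.8687 + 1.7613 + 1.1939 + 0.6678 + 1.8856 + 1.6919) = -9.0693
Step 2: Compute augmented objective.
t*f(x) = 5.82*13.82 = 80.4324
Total = 80.4324 - 9.0693 = 71.3631


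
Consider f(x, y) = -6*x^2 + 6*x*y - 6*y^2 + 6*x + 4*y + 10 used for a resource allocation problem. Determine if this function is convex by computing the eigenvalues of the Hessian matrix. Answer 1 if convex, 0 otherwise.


The Hessian of f(x,y) = -6*x^2 + 6*x*y - 6*y^2 + 6*x + 4*y + 10 is:
H = [[-12, 6], [6, -12]]
Trace = -12 - 12 = -24
Determinant = -12*-12 - (6)^2 = 108
Discriminant = (-24)^2 - 4*108 = 144.0
Eigenvalues: lambda_1 = -18.0, lambda_2 = -6.0
The function is not convex.

0


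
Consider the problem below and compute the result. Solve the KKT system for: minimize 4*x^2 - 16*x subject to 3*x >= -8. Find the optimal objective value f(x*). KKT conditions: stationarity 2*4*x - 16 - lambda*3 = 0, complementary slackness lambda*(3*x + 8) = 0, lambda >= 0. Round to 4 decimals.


Step 1: Try lambda = 0 (constraint inactive).
Stationarity: 2*4*x - 16 = 0
x* = 16/(2*4) = 2.0
Check constraint: 3*2.0 = 6.0 >= -8 -- satisfied.
Step 2: Compute optimal value.
f(x*) = 4*2.0^2 - 16*2.0 = -16.0


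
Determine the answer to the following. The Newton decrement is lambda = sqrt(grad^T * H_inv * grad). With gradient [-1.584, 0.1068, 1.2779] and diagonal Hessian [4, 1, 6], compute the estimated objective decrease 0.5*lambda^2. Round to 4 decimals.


Step 1: H is diagonal, so H^(-1) * g = [-0.396, 0.1068, 0.213].
Step 2: g^T H^(-1) g = sum_i g_i^2 / H_ii
  = (-1.584)^2/4 + (0.1068)^2/1 + (1.2779)^2/6
  = 0.6273 + 0.0114 + 0.2722 = 0.9108
Step 3: Objective decrease = 0.5 * g^T H^(-1) g = 0.4554


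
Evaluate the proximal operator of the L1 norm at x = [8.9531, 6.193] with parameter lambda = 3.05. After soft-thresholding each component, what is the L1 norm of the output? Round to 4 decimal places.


Soft-thresholding with lambda = 3.05:
prox(8.9531) = sign(8.9531)*max(|8.9531| - 3.05, 0) = 5.9031
prox(6.193) = sign(6.193)*max(|6.193| - 3.05, 0) = 3.143
prox(x) = [5.9031, 3.143]
||prox(x)||_1 = 5.9031 + 3.143 = 9.0461


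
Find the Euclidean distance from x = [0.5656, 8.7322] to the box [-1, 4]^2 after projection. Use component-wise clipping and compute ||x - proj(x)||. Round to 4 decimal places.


Project each component onto [-1, 4].
clip(0.5656) = 0.5656, clip(8.7322) = 4.0
Projection = [0.5656, 4.0]
Squared diffs: [0.0, 22.3937]
Distance = sqrt(22.3937) = 4.7322


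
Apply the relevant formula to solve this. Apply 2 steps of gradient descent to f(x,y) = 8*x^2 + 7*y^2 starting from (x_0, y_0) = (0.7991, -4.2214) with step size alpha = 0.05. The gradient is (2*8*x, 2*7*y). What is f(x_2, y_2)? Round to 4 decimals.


Gradient descent on f(x,y) = 8*x^2 + 7*y^2.
Starting point: (0.7991, -4.2214), alpha = 0.05
Step 1: grad_x = 2*8*0.7991 = 12.7856, grad_y = 2*7*-4.2214 = -59.0996
  x_1 = 0.7991 - 0.05*12.7856 = 0.1598
  y_1 = -4.2214 - 0.05*-59.0996 = -1.2664
Step 2: grad_x = 2*8*0.1598 = 2.5571, grad_y = 2*7*-1.2664 = -17.7299
  x_2 = 0.1598 - 0.05*2.5571 = 0.032
  y_2 = -1.2664 - 0.05*-17.7299 = -0.3799
f(0.032, -0.3799) = 8*0.032^2 + 7*(-0.3799)^2 = 1.0186


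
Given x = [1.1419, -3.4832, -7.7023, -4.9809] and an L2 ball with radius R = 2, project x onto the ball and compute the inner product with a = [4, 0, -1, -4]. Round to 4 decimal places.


Step 1: Compute ||x|| (intermediates to 6 decimals).
||x|| = sqrt(1.1419^2 + (-3.4832)^2 + (-7.7023)^2 + (-4.9809)^2) = 9.877824
Step 2: Project.
Since ||x|| > R, scale = R/||x|| = 2/9.877824 = 0.202474, proj(x) = scale * x
proj(x) = [0.231205, -0.705257, -1.559515, -1.008503]
Step 3: Dot product.
a^T * proj(x) = 4*0.231205 + 0*(-0.705257) - 1*(-1.559515) - 4*(-1.008503) = 6.5183


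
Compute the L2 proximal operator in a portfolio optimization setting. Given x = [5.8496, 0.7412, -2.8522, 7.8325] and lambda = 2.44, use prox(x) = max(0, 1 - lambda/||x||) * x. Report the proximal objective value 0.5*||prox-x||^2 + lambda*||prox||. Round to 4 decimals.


Step 1: Compute ||x||.
||x|| = 10.2103
Step 2: Compute scaling factor.
scale = max(0, 1 - 2.44/10.2103) = 0.761
Step 3: prox(x) = [4.4517, 0.5641, -2.1706, 5.9607]
||prox(x)|| = 7.7703
Step 4: Proximal objective.
0.5*||prox-x||^2 = 2.9768
lambda*||prox|| = 18.9595
Total = 21.9363


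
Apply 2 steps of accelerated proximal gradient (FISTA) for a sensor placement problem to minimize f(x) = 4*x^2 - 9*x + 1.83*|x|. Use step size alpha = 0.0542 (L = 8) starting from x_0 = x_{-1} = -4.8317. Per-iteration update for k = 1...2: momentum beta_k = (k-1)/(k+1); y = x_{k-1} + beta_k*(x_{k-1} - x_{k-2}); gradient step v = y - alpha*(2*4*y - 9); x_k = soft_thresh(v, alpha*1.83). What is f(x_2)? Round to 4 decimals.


FISTA on f(x) = 4*x^2 - 9*x + 1.83*|x|
L = 8, alpha = 0.0542
Iteration 1: beta = 0.0, y = -4.8317 + 0.0*(-4.8317 + 4.8317) = -4.8317
  grad(y) = -47.6536, v = y - alpha*grad = -2.2489
  prox(v) = soft_thresh(-2.2489, 0.0992) = -2.1497
Iteration 2: beta = 0.3333, y = -2.1497 + 0.3333*(-2.1497 + 4.8317) = -1.2557
  grad(y) = -19.0455, v = y - alpha*grad = -0.2234
  prox(v) = soft_thresh(-0.2234, 0.0992) = -0.1242
f(x_2) = 4*(-0.1242)^2 - 9*(-0.1242) + 1.83*|-0.1242| = 1.4072


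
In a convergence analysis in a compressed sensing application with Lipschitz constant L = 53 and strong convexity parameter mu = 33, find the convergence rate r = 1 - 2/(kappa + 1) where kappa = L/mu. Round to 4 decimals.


Step 1: Compute the condition number.
kappa = L/mu = 53/33 = 1.6061
Step 2: Compute the convergence rate.
r = 1 - 2/(kappa + 1) = 1 - 2*mu/(L + mu) = (L - mu)/(L + mu) = 20/86 = 0.2326


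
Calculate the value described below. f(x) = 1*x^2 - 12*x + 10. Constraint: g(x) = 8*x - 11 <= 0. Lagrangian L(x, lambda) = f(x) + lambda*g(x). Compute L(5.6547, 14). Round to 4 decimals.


Step 1: Evaluate f(x).
f(5.6547) = 1*5.6547^2 - 12*5.6547 + 10 = -25.8808
Step 2: Evaluate g(x).
g(5.6547) = 8*5.6547 - 11 = 34.2376
Step 3: Compute Lagrangian.
L = -25.8808 + 14*34.2376 = 453.4456


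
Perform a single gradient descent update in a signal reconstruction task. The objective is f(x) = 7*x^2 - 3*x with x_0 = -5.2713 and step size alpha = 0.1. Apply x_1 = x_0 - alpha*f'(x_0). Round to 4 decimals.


We compute the gradient at x_0 and apply the update.
f'(x) = 14*x - 3
f'(-5.2713) = 14*-5.2713 - 3 = -76.7982
x_1 = -5.2713 - 0.1*-76.7982 = 2.4085


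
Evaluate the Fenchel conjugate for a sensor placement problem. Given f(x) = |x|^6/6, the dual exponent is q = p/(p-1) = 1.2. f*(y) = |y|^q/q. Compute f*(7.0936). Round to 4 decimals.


The conjugate exponent q satisfies 1/p + 1/q = 1.
p = 6, so q = 6/(6 - 1) = 1.2
|y|^q = 7.0936^1.2 = 10.4964
f*(7.0936) = 10.4964 / 1.2 = 8.747


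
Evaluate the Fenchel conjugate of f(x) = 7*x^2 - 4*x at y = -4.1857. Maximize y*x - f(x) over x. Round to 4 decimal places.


f*(y) = sup_x {y*x - a*x^2 - b*x} = sup_x {(y-b)*x - a*x^2}
FOC: (y - b) - 2a*x = 0 => x* = (y - b)/(2a)
x* = (-4.1857 + 4)/(2*7) = -0.0133
f*(-4.1857) = (y-b)^2/(4a) = (-4.1857 + 4)^2/(4*7)
= 0.0345/28 = 0.0012


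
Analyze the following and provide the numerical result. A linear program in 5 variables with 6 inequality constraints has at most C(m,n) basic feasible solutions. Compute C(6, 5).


Each vertex corresponds to some choice of n active constraints out of m, so the number of vertices is at most C(m, n) = m! / (n!(m-n)!).
m = 6, n = 5
Numerator: 6 * 5 * 4 * 3 * 2
Denominator: 5! = 120
C(6, 5) = 6


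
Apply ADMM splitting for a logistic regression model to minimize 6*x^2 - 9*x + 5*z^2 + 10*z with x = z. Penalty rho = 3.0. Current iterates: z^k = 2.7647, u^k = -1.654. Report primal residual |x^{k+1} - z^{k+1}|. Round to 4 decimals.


ADMM iteration with rho = 3.0, z^k = 2.7647, u^k = -1.654
Step 1: x-update.
Minimize 6*x^2 - 9*x + (3.0/2)*(x - 2.7647 - 1.654)^2
FOC: (2*6 + 3.0)*x = 9 + 3.0*(2.7647 + 1.654)
x^{k+1} = 1.4837
Step 2: z-update.
Minimize 5*z^2 + 10*z + (3.0/2)*(1.4837 - z - 1.654)^2
FOC: (2*5 + 3.0)*z = -10 + 3.0*(1.4837 - 1.654)
z^{k+1} = -0.8085
Step 3: u-update.
u^{k+1} = -1.654 + 1.4837 + 0.8085 = 0.6383
Step 4: Primal residual = |1.4837 + 0.8085| = 2.2923


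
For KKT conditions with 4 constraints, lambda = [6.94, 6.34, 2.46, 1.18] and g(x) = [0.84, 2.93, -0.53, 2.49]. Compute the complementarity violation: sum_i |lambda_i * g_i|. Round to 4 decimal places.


KKT complementary slackness check:
lambda_1 * g_1 = 6.94 * 0.84 = 5.8296
lambda_2 * g_2 = 6.34 * 2.93 = 18.5762
lambda_3 * g_3 = 2.46 * -0.53 = -1.3038
lambda_4 * g_4 = 1.18 * 2.49 = 2.9382
Total violation = 5.8296 + 18.5762 + 1.3038 + 2.9382 = 28.6478


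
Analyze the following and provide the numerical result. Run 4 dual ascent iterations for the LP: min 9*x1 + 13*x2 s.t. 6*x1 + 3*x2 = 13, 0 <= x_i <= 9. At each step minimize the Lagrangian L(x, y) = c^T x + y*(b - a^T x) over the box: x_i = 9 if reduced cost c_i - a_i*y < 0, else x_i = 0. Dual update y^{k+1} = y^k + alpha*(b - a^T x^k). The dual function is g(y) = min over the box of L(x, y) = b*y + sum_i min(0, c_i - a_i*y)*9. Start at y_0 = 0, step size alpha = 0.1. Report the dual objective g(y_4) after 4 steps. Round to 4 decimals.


Dual ascent for LP: min 9*x1 + 13*x2, 6*x1 + 3*x2 = 13, 0 <= x_i <= 9
Step 1: y^k = 0.0, reduced costs: (9.0, 13.0)
  x^k = (0.0, 0.0), subgradient = b - a^T x = 13.0
  y^{k+1} = 0.0 + 0.1*13.0 = 1.3
Step 2: y^k = 1.3, reduced costs: (1.2, 9.1)
  x^k = (0.0, 0.0), subgradient = b - a^T x = 13.0
  y^{k+1} = 1.3 + 0.1*13.0 = 2.6
Step 3: y^k = 2.6, reduced costs: (-6.6, 5.2)
  x^k = (9.0, 0.0), subgradient = b - a^T x = -41.0
  y^{k+1} = 2.6 + 0.1*-41.0 = -1.5
Step 4: y^k = -1.5, reduced costs: (18.0, 17.5)
  x^k = (0.0, 0.0), subgradient = b - a^T x = 13.0
  y^{k+1} = -1.5 + 0.1*13.0 = -0.2
Dual objective at y_4 = -0.2: reduced costs (10.2, 13.6), box minimizer x = (0.0, 0.0)
g(y_4) = b*y + (c1 - a1*y)*x1 + (c2 - a2*y)*x2 = 13*(-0.2) + 10.2*0.0 + 13.6*0.0 = -2.6 + 0.0 + 0.0 = -2.6


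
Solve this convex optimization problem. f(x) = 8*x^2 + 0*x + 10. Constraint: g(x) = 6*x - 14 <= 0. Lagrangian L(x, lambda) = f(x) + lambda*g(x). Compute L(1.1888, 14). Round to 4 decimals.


Step 1: Evaluate f(x).
f(1.1888) = 8*1.1888^2 + 0*1.1888 + 10 = 21.306
Step 2: Evaluate g(x).
g(1.1888) = 6*1.1888 - 14 = -6.8672
Step 3: Compute Lagrangian.
L = 21.306 + 14*-6.8672 = -74.8348


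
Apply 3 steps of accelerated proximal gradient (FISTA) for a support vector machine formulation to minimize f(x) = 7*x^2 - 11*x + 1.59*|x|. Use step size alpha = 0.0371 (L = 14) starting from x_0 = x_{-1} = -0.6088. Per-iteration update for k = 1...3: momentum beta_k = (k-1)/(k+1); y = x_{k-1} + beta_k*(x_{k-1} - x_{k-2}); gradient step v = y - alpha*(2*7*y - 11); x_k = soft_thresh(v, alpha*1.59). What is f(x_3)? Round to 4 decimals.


FISTA on f(x) = 7*x^2 - 11*x + 1.59*|x|
L = 14, alpha = 0.0371
Iteration 1: beta = 0.0, y = -0.6088 + 0.0*(-0.6088 + 0.6088) = -0.6088
  grad(y) = -19.5232, v = y - alpha*grad = 0.1155
  prox(v) = soft_thresh(0.1155, 0.059) = 0.0565
Iteration 2: beta = 0.3333, y = 0.0565 + 0.3333*(0.0565 + 0.6088) = 0.2783
  grad(y) = -7.1039, v = y - alpha*grad = 0.5418
  prox(v) = soft_thresh(0.5418, 0.059) = 0.4829
Iteration 3: beta = 0.5, y = 0.4829 + 0.5*(0.4829 - 0.0565) = 0.696
  grad(y) = -1.2556, v = y - alpha*grad = 0.7426
  prox(v) = soft_thresh(0.7426, 0.059) = 0.6836
f(x_3) = 7*0.6836^2 - 11*0.6836 + 1.59*|0.6836| = -3.1615


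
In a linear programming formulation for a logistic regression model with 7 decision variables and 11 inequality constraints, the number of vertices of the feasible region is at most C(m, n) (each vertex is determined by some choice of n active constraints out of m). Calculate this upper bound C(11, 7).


Each vertex corresponds to some choice of n active constraints out of m, so the number of vertices is at most C(m, n) = m! / (n!(m-n)!).
m = 11, n = 7
Numerator: 11 * 10 * 9 * 8 * 7 * 6 * 5
Denominator: 7! = 5040
C(11, 7) = 330


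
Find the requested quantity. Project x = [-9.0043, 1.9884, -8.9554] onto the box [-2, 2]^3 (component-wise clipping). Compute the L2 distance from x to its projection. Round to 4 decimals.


Project each component onto [-2, 2].
clip(-9.0043) = -2.0, clip(1.9884) = 1.9884, clip(-8.9554) = -2.0
Projection = [-2.0, 1.9884, -2.0]
Squared diffs: [49.0602, 0.0, 48.3776]
Distance = sqrt(97.4378) = 9.8711
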